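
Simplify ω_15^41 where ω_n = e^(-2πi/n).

Since ω_15^15 = 1, powers reduce modulo 15.
41 mod 15 = 11
So ω_15^41 = ω_15^11 = e^(-2πi·11/15)

ω_15^41 = ω_15^11 = -0.1045+0.9945i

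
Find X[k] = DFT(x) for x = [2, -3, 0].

X[k] = Σ(n=0 to 2) x[n] · ω_3^(nk)
where ω_3 = e^(-2πi/3)

Computing each X[k]:
X[0] = -1
X[1] = 3.5000+2.5981i
X[2] = 3.5000-2.5981i

X = [-1, 3.5000+2.5981i, 3.5000-2.5981i]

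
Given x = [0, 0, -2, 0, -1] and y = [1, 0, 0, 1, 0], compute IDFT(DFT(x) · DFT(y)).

(x ⊛ y)[n] = Σ(m=0 to 4) x[m] · y[(n-m) mod 5]

Computing each output sample:
(x ⊛ y)[0] = -2
(x ⊛ y)[1] = 0
(x ⊛ y)[2] = -3
(x ⊛ y)[3] = 0
(x ⊛ y)[4] = -1

x ⊛ y = [-2, 0, -3, 0, -1]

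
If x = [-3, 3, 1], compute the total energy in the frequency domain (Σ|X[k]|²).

Parseval: Σ|x[n]|² = (1/N)Σ|X[k]|², so Σ|X[k]|² = N·Σ|x[n]|² = 3·19.0000

Σ|X[k]|² = N·Σ|x[n]|² = 3·19.0000 = 57.0000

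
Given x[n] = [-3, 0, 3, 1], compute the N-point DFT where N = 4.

X[k] = Σ(n=0 to 3) x[n] · ω_4^(nk)
where ω_4 = e^(-2πi/4)

Computing each X[k]:
X[0] = 1
X[1] = -6+1i
X[2] = -1
X[3] = -6-1i

X = [1, -6+1i, -1, -6-1i]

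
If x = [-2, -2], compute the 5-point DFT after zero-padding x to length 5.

Original 2-point DFT: [-4, 0]
Zero-padded 5-point DFT provides frequency interpolation.

DFT_5([x, 0, ...]) = [-4, -2.6180+1.9021i, -0.3820+1.1756i, -0.3820-1.1756i, -2.6180-1.9021i]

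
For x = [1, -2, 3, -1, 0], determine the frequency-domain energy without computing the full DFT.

Parseval: Σ|x[n]|² = (1/N)Σ|X[k]|², so Σ|X[k]|² = N·Σ|x[n]|² = 5·15.0000

Σ|X[k]|² = N·Σ|x[n]|² = 5·15.0000 = 75.0000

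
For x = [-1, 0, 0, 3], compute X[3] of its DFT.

X[3] = Σ(n=0 to 3) x[n] · ω_4^(3n) where ω_4 = e^(-2πi/4)
= (-1)·ω_4^0 + (0)·ω_4^3 + (0)·ω_4^6 + (3)·ω_4^9

X[3] = -1-3i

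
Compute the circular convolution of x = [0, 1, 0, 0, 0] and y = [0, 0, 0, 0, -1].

(x ⊛ y)[n] = Σ(m=0 to 4) x[m] · y[(n-m) mod 5]

Computing each output sample:
(x ⊛ y)[0] = -1
(x ⊛ y)[1] = 0
(x ⊛ y)[2] = 0
(x ⊛ y)[3] = 0
(x ⊛ y)[4] = 0

x ⊛ y = [-1, 0, 0, 0, 0]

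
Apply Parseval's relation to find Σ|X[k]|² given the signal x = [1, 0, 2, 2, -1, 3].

Parseval: Σ|x[n]|² = (1/N)Σ|X[k]|², so Σ|X[k]|² = N·Σ|x[n]|² = 6·19.0000

Σ|X[k]|² = N·Σ|x[n]|² = 6·19.0000 = 114.0000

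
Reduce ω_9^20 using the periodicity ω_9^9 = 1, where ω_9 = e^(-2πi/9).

Since ω_9^9 = 1, powers reduce modulo 9.
20 mod 9 = 2
So ω_9^20 = ω_9^2 = e^(-2πi·2/9)

ω_9^20 = ω_9^2 = 0.1736-0.9848i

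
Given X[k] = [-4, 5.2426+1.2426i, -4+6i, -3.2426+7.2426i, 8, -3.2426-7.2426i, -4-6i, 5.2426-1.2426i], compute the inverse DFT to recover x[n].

x[n] = (1/8) Σ(k=0 to 7) X[k] · e^(2πikn/8)

Computing each x[n]:
x[0] = 0
x[1] = -3
x[2] = 3
x[3] = -3
x[4] = -1
x[5] = -3
x[6] = 0
x[7] = 3

x = [0, -3, 3, -3, -1, -3, 0, 3]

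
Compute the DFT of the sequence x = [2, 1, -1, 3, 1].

X[k] = Σ(n=0 to 4) x[n] · ω_5^(nk)
where ω_5 = e^(-2πi/5)

Computing each X[k]:
X[0] = 6
X[1] = 1.0000+2.3511i
X[2] = 1.0000-3.8042i
X[3] = 1.0000+3.8042i
X[4] = 1.0000-2.3511i

X = [6, 1.0000+2.3511i, 1.0000-3.8042i, 1.0000+3.8042i, 1.0000-2.3511i]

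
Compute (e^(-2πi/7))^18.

Since ω_7^7 = 1, powers reduce modulo 7.
18 mod 7 = 4
So ω_7^18 = ω_7^4 = e^(-2πi·4/7)

ω_7^18 = ω_7^4 = -0.9010+0.4339i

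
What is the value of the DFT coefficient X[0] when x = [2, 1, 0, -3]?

X[0] = Σ(n=0 to 3) x[n] · ω_4^0 = Σ x[n]
= (2) + (1) + (0) + (-3)

X[0] = 0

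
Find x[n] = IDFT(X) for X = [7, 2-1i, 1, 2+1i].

x[n] = (1/4) Σ(k=0 to 3) X[k] · e^(2πikn/4)

Computing each x[n]:
x[0] = 3
x[1] = 2
x[2] = 1
x[3] = 1

x = [3, 2, 1, 1]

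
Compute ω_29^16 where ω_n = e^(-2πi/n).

ω_29^16 = e^(-2πi·16/29)
= cos(-2π·16/29) + i·sin(-2π·16/29)
= cos(-32π/29) + i·sin(-32π/29)

ω_29^16 = cos(-32π/29) + i·sin(-32π/29) = -0.9477+0.3193i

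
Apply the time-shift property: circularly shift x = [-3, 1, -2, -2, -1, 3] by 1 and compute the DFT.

Time shift by 1: X_shifted[k] = ω_6^(1k) · X[k]
Shifted x = [3, -3, 1, -2, -2, -1]

DFT(x[n-1]) = [-4, 3.5000-0.8660i, 3.5000+4.3301i, 8, 3.5000-4.3301i, 3.5000+0.8660i]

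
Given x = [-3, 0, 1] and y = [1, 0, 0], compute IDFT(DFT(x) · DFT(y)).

(x ⊛ y)[n] = Σ(m=0 to 2) x[m] · y[(n-m) mod 3]

Computing each output sample:
(x ⊛ y)[0] = -3
(x ⊛ y)[1] = 0
(x ⊛ y)[2] = 1

x ⊛ y = [-3, 0, 1]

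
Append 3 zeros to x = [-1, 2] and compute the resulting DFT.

Original 2-point DFT: [1, -3]
Zero-padded 5-point DFT provides frequency interpolation.

DFT_5([x, 0, ...]) = [1, -0.3820-1.9021i, -2.6180-1.1756i, -2.6180+1.1756i, -0.3820+1.9021i]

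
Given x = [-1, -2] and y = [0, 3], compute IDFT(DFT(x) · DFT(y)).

(x ⊛ y)[n] = Σ(m=0 to 1) x[m] · y[(n-m) mod 2]

Computing each output sample:
(x ⊛ y)[0] = -6
(x ⊛ y)[1] = -3

x ⊛ y = [-6, -3]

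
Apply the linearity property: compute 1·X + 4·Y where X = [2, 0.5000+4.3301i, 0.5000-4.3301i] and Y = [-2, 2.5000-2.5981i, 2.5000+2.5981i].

By linearity: DFT(1x + 4y) = 1·DFT(x) + 4·DFT(y)
= 1·[2, 0.5000+4.3301i, 0.5000-4.3301i] + 4·[-2, 2.5000-2.5981i, 2.5000+2.5981i]

Computing element-wise:
Z[0] = 1·(2) + 4·(-2) = -6
Z[1] = 1·(0.5000+4.3301i) + 4·(2.5000-2.5981i) = 10.5000-6.0623i
Z[2] = 1·(0.5000-4.3301i) + 4·(2.5000+2.5981i) = 10.5000+6.0623i

DFT(1x + 4y) = 1·X + 4·Y = [-6, 10.5000-6.0623i, 10.5000+6.0623i]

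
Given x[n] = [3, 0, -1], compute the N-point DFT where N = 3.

X[k] = Σ(n=0 to 2) x[n] · ω_3^(nk)
where ω_3 = e^(-2πi/3)

Computing each X[k]:
X[0] = 2
X[1] = 3.5000-0.8660i
X[2] = 3.5000+0.8660i

X = [2, 3.5000-0.8660i, 3.5000+0.8660i]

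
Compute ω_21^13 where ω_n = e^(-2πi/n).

ω_21^13 = e^(-2πi·13/21)
= cos(-2π·13/21) + i·sin(-2π·13/21)
= cos(-26π/21) + i·sin(-26π/21)

ω_21^13 = cos(-26π/21) + i·sin(-26π/21) = -0.7331+0.6802i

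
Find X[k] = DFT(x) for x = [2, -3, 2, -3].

X[k] = Σ(n=0 to 3) x[n] · ω_4^(nk)
where ω_4 = e^(-2πi/4)

Computing each X[k]:
X[0] = -2
X[1] = 0
X[2] = 10
X[3] = 0

X = [-2, 0, 10, 0]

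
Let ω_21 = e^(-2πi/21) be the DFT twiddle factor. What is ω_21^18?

ω_21^18 = e^(-2πi·18/21)
= cos(-2π·18/21) + i·sin(-2π·18/21)
= cos(-36π/21) + i·sin(-36π/21)

ω_21^18 = cos(-36π/21) + i·sin(-36π/21) = 0.6235+0.7818i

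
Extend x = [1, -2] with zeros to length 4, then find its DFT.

Original 2-point DFT: [-1, 3]
Zero-padded 4-point DFT provides frequency interpolation.

DFT_4([x, 0, ...]) = [-1, 1+2i, 3, 1-2i]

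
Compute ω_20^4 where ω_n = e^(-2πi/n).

ω_20^4 = e^(-2πi·4/20)
= cos(-2π·4/20) + i·sin(-2π·4/20)
= cos(-8π/20) + i·sin(-8π/20)

ω_20^4 = cos(-8π/20) + i·sin(-8π/20) = 0.3090-0.9511i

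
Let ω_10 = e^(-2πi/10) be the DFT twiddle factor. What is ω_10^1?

ω_10^1 = e^(-2πi·1/10)
= cos(-2π·1/10) + i·sin(-2π·1/10)
= cos(-2π/10) + i·sin(-2π/10)

ω_10^1 = cos(-2π/10) + i·sin(-2π/10) = 0.8090-0.5878i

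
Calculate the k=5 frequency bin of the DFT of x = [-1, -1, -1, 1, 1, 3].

X[5] = Σ(n=0 to 5) x[n] · ω_6^(5n) where ω_6 = e^(-2πi/6)
= (-1)·ω_6^0 + (-1)·ω_6^5 + (-1)·ω_6^10 + (1)·ω_6^15 + (1)·ω_6^20 + (3)·ω_6^25

X[5] = -1.0000-5.1962i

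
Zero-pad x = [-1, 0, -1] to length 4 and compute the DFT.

Original 3-point DFT: [-2, -0.5000-0.8660i, -0.5000+0.8660i]
Zero-padded 4-point DFT provides frequency interpolation.

DFT_4([x, 0, ...]) = [-2, 0, -2, 0]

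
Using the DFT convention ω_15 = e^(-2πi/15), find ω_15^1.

ω_15^1 = e^(-2πi·1/15)
= cos(-2π·1/15) + i·sin(-2π·1/15)
= cos(-2π/15) + i·sin(-2π/15)

ω_15^1 = cos(-2π/15) + i·sin(-2π/15) = 0.9135-0.4067i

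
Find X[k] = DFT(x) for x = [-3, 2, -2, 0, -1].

X[k] = Σ(n=0 to 4) x[n] · ω_5^(nk)
where ω_5 = e^(-2πi/5)

Computing each X[k]:
X[0] = -4
X[1] = -1.0729-1.6776i
X[2] = -4.4271-3.6655i
X[3] = -4.4271+3.6655i
X[4] = -1.0729+1.6776i

X = [-4, -1.0729-1.6776i, -4.4271-3.6655i, -4.4271+3.6655i, -1.0729+1.6776i]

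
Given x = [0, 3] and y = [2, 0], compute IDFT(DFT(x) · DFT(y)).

(x ⊛ y)[n] = Σ(m=0 to 1) x[m] · y[(n-m) mod 2]

Computing each output sample:
(x ⊛ y)[0] = 0
(x ⊛ y)[1] = 6

x ⊛ y = [0, 6]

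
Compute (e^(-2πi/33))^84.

Since ω_33^33 = 1, powers reduce modulo 33.
84 mod 33 = 18
So ω_33^84 = ω_33^18 = e^(-2πi·18/33)

ω_33^84 = ω_33^18 = -0.9595+0.2817i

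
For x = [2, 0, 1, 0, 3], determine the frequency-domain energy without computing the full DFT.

Parseval: Σ|x[n]|² = (1/N)Σ|X[k]|², so Σ|X[k]|² = N·Σ|x[n]|² = 5·14.0000

Σ|X[k]|² = N·Σ|x[n]|² = 5·14.0000 = 70.0000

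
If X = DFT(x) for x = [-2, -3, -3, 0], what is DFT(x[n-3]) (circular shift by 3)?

Time shift by 3: X_shifted[k] = ω_4^(3k) · X[k]
Shifted x = [-3, -3, 0, -2]

DFT(x[n-3]) = [-8, -3+1i, 2, -3-1i]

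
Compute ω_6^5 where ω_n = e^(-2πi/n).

ω_6^5 = e^(-2πi·5/6)
= cos(-2π·5/6) + i·sin(-2π·5/6)
= cos(-10π/6) + i·sin(-10π/6)

ω_6^5 = cos(-10π/6) + i·sin(-10π/6) = 0.5000+0.8660i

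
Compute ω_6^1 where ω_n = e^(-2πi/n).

ω_6^1 = e^(-2πi·1/6)
= cos(-2π·1/6) + i·sin(-2π·1/6)
= cos(-2π/6) + i·sin(-2π/6)

ω_6^1 = cos(-2π/6) + i·sin(-2π/6) = 0.5000-0.8660i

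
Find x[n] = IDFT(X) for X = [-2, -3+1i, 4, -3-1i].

x[n] = (1/4) Σ(k=0 to 3) X[k] · e^(2πikn/4)

Computing each x[n]:
x[0] = -1
x[1] = -2
x[2] = 2
x[3] = -1

x = [-1, -2, 2, -1]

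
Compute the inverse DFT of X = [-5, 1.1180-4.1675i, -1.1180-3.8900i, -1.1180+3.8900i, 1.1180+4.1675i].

x[n] = (1/5) Σ(k=0 to 4) X[k] · e^(2πikn/5)

Computing each x[n]:
x[0] = -1
x[1] = 2
x[2] = -2
x[3] = -1
x[4] = -3

x = [-1, 2, -2, -1, -3]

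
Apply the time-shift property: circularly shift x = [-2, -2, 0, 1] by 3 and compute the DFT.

Time shift by 3: X_shifted[k] = ω_4^(3k) · X[k]
Shifted x = [-2, 0, 1, -2]

DFT(x[n-3]) = [-3, -3-2i, 1, -3+2i]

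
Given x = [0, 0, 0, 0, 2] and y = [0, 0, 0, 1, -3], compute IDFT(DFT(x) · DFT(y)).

(x ⊛ y)[n] = Σ(m=0 to 4) x[m] · y[(n-m) mod 5]

Computing each output sample:
(x ⊛ y)[0] = 0
(x ⊛ y)[1] = 0
(x ⊛ y)[2] = 2
(x ⊛ y)[3] = -6
(x ⊛ y)[4] = 0

x ⊛ y = [0, 0, 2, -6, 0]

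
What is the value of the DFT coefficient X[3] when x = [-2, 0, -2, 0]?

X[3] = Σ(n=0 to 3) x[n] · ω_4^(3n) where ω_4 = e^(-2πi/4)
= (-2)·ω_4^0 + (0)·ω_4^3 + (-2)·ω_4^6 + (0)·ω_4^9

X[3] = 0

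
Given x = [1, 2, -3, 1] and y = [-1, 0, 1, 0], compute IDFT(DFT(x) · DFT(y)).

(x ⊛ y)[n] = Σ(m=0 to 3) x[m] · y[(n-m) mod 4]

Computing each output sample:
(x ⊛ y)[0] = -4
(x ⊛ y)[1] = -1
(x ⊛ y)[2] = 4
(x ⊛ y)[3] = 1

x ⊛ y = [-4, -1, 4, 1]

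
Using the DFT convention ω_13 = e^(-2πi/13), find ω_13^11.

ω_13^11 = e^(-2πi·11/13)
= cos(-2π·11/13) + i·sin(-2π·11/13)
= cos(-22π/13) + i·sin(-22π/13)

ω_13^11 = cos(-22π/13) + i·sin(-22π/13) = 0.5681+0.8230i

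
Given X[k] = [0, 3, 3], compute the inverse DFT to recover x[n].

x[n] = (1/3) Σ(k=0 to 2) X[k] · e^(2πikn/3)

Computing each x[n]:
x[0] = 2
x[1] = -1
x[2] = -1

x = [2, -1, -1]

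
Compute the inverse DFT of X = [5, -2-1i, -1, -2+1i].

x[n] = (1/4) Σ(k=0 to 3) X[k] · e^(2πikn/4)

Computing each x[n]:
x[0] = 0
x[1] = 2
x[2] = 2
x[3] = 1

x = [0, 2, 2, 1]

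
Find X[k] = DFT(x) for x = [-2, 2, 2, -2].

X[k] = Σ(n=0 to 3) x[n] · ω_4^(nk)
where ω_4 = e^(-2πi/4)

Computing each X[k]:
X[0] = 0
X[1] = -4-4i
X[2] = 0
X[3] = -4+4i

X = [0, -4-4i, 0, -4+4i]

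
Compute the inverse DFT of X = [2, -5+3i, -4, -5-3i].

x[n] = (1/4) Σ(k=0 to 3) X[k] · e^(2πikn/4)

Computing each x[n]:
x[0] = -3
x[1] = 0
x[2] = 2
x[3] = 3

x = [-3, 0, 2, 3]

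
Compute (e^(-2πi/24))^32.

Since ω_24^24 = 1, powers reduce modulo 24.
32 mod 24 = 8
So ω_24^32 = ω_24^8 = e^(-2πi·8/24)

ω_24^32 = ω_24^8 = -0.5000-0.8660i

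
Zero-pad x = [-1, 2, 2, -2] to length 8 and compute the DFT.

Original 4-point DFT: [1, -3-4i, 1, -3+4i]
Zero-padded 8-point DFT provides frequency interpolation.

DFT_8([x, 0, ...]) = [1, 1.8284-2.0000i, -3-4i, -3.8284+2.0000i, 1, -3.8284-2.0000i, -3+4i, 1.8284+2.0000i]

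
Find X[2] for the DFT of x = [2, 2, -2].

X[2] = Σ(n=0 to 2) x[n] · ω_3^(2n) where ω_3 = e^(-2πi/3)
= (2)·ω_3^0 + (2)·ω_3^2 + (-2)·ω_3^4

X[2] = 2.0000+3.4641i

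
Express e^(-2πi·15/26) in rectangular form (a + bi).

ω_26^15 = e^(-2πi·15/26)
= cos(-2π·15/26) + i·sin(-2π·15/26)
= cos(-30π/26) + i·sin(-30π/26)

ω_26^15 = cos(-30π/26) + i·sin(-30π/26) = -0.8855+0.4647i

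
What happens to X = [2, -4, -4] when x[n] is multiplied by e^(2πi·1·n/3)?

Modulation property: DFT(ω_3^(-1n)·x[n]) = X[(k-1) mod 3], so circularly shift X by 1 positions.

X[k-1] = [-4, 2, -4]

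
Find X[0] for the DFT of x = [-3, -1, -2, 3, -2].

X[0] = Σ(n=0 to 4) x[n] · ω_5^0 = Σ x[n]
= (-3) + (-1) + (-2) + (3) + (-2)

X[0] = -5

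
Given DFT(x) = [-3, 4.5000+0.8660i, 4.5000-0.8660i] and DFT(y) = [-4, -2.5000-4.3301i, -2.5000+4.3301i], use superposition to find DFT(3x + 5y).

By linearity: DFT(3x + 5y) = 3·DFT(x) + 5·DFT(y)
= 3·[-3, 4.5000+0.8660i, 4.5000-0.8660i] + 5·[-4, -2.5000-4.3301i, -2.5000+4.3301i]

Computing element-wise:
Z[0] = 3·(-3) + 5·(-4) = -29
Z[1] = 3·(4.5000+0.8660i) + 5·(-2.5000-4.3301i) = 1.0000-19.0525i
Z[2] = 3·(4.5000-0.8660i) + 5·(-2.5000+4.3301i) = 1.0000+19.0525i

DFT(3x + 5y) = 3·X + 5·Y = [-29, 1.0000-19.0525i, 1.0000+19.0525i]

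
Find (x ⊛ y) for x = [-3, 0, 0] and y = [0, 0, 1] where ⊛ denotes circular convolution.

(x ⊛ y)[n] = Σ(m=0 to 2) x[m] · y[(n-m) mod 3]

Computing each output sample:
(x ⊛ y)[0] = 0
(x ⊛ y)[1] = 0
(x ⊛ y)[2] = -3

x ⊛ y = [0, 0, -3]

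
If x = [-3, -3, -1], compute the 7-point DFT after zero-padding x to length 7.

Original 3-point DFT: [-7, -1.0000+1.7321i, -1.0000-1.7321i]
Zero-padded 7-point DFT provides frequency interpolation.

DFT_7([x, 0, ...]) = [-7, -4.6479+3.3204i, -1.4315+2.4909i, -0.9206+0.5198i, -0.9206-0.5198i, -1.4315-2.4909i, -4.6479-3.3204i]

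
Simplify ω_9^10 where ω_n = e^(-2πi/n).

Since ω_9^9 = 1, powers reduce modulo 9.
10 mod 9 = 1
So ω_9^10 = ω_9^1 = e^(-2πi·1/9)

ω_9^10 = ω_9^1 = 0.7660-0.6428i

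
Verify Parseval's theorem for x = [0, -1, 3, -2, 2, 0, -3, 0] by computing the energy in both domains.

Time domain:
Σ|x[n]|² = |0|² + |-1|² + |3|² + |-2|² + |2|² + |0|² + |-3|² + |0|² = 27.0000

Frequency domain:
(1/8)Σ|X[k]|² = (1/8)(|-1|² + |-1.2929-3.8787i|² + |2-1i|² + |-2.7071+8.1213i|² + |5|² + |-2.7071-8.1213i|² + |2+1i|² + |-1.2929+3.8787i|²) = (1/8)·216.0000 = 27.0000

Both sides agree, confirming Parseval's theorem.

Σ|x[n]|² = (1/N)Σ|X[k]|² = 27.0000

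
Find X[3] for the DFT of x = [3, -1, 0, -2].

X[3] = Σ(n=0 to 3) x[n] · ω_4^(3n) where ω_4 = e^(-2πi/4)
= (3)·ω_4^0 + (-1)·ω_4^3 + (0)·ω_4^6 + (-2)·ω_4^9

X[3] = 3+1i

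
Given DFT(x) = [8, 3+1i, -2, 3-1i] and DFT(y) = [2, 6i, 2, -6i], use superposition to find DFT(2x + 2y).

By linearity: DFT(2x + 2y) = 2·DFT(x) + 2·DFT(y)
= 2·[8, 3+1i, -2, 3-1i] + 2·[2, 6i, 2, -6i]

Computing element-wise:
Z[0] = 2·(8) + 2·(2) = 20
Z[1] = 2·(3+1i) + 2·(6i) = 6+14i
Z[2] = 2·(-2) + 2·(2) = 0
Z[3] = 2·(3-1i) + 2·(-6i) = 6-14i

DFT(2x + 2y) = 2·X + 2·Y = [20, 6+14i, 0, 6-14i]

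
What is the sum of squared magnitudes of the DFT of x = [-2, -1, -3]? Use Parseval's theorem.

Parseval: Σ|x[n]|² = (1/N)Σ|X[k]|², so Σ|X[k]|² = N·Σ|x[n]|² = 3·14.0000

Σ|X[k]|² = N·Σ|x[n]|² = 3·14.0000 = 42.0000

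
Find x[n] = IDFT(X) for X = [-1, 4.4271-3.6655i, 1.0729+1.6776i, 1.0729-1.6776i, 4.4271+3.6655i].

x[n] = (1/5) Σ(k=0 to 4) X[k] · e^(2πikn/5)

Computing each x[n]:
x[0] = 2
x[1] = 1
x[2] = 0
x[3] = -3
x[4] = -1

x = [2, 1, 0, -3, -1]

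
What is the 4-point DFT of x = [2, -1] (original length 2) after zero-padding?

Original 2-point DFT: [1, 3]
Zero-padded 4-point DFT provides frequency interpolation.

DFT_4([x, 0, ...]) = [1, 2+1i, 3, 2-1i]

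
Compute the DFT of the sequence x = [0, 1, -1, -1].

X[k] = Σ(n=0 to 3) x[n] · ω_4^(nk)
where ω_4 = e^(-2πi/4)

Computing each X[k]:
X[0] = -1
X[1] = 1-2i
X[2] = -1
X[3] = 1+2i

X = [-1, 1-2i, -1, 1+2i]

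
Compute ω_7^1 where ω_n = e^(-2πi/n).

ω_7^1 = e^(-2πi·1/7)
= cos(-2π·1/7) + i·sin(-2π·1/7)
= cos(-2π/7) + i·sin(-2π/7)

ω_7^1 = cos(-2π/7) + i·sin(-2π/7) = 0.6235-0.7818i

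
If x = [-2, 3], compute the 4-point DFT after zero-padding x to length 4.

Original 2-point DFT: [1, -5]
Zero-padded 4-point DFT provides frequency interpolation.

DFT_4([x, 0, ...]) = [1, -2-3i, -5, -2+3i]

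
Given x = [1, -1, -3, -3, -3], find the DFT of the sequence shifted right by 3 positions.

Time shift by 3: X_shifted[k] = ω_5^(3k) · X[k]
Shifted x = [-3, -3, -3, 1, -1]

DFT(x[n-3]) = [-9, -2.6180+4.2533i, -0.3820-2.6287i, -0.3820+2.6287i, -2.6180-4.2533i]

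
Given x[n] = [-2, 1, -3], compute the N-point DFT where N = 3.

X[k] = Σ(n=0 to 2) x[n] · ω_3^(nk)
where ω_3 = e^(-2πi/3)

Computing each X[k]:
X[0] = -4
X[1] = -1.0000-3.4641i
X[2] = -1.0000+3.4641i

X = [-4, -1.0000-3.4641i, -1.0000+3.4641i]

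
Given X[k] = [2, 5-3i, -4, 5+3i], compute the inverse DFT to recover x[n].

x[n] = (1/4) Σ(k=0 to 3) X[k] · e^(2πikn/4)

Computing each x[n]:
x[0] = 2
x[1] = 3
x[2] = -3
x[3] = 0

x = [2, 3, -3, 0]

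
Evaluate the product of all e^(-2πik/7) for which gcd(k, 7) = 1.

The primitive 7th roots of unity are ω_7^k for k coprime to 7: k ∈ {1, 2, 3, 4, 5, 6}
Their product equals the constant term of the cyclotomic polynomial Φ_7(x) up to sign.
For n ≥ 3, the product of all primitive nth roots of unity is 1. (For n=1 it is 1; for n=2 it is -1.)

1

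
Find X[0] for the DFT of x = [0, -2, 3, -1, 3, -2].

X[0] = Σ(n=0 to 5) x[n] · ω_6^0 = Σ x[n]
= (0) + (-2) + (3) + (-1) + (3) + (-2)

X[0] = 1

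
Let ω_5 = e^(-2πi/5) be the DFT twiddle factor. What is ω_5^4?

ω_5^4 = e^(-2πi·4/5)
= cos(-2π·4/5) + i·sin(-2π·4/5)
= cos(-8π/5) + i·sin(-8π/5)

ω_5^4 = cos(-8π/5) + i·sin(-8π/5) = 0.3090+0.9511i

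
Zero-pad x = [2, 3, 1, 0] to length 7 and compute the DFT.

Original 4-point DFT: [6, 1-3i, 0, 1+3i]
Zero-padded 7-point DFT provides frequency interpolation.

DFT_7([x, 0, ...]) = [6, 3.6479-3.3204i, 0.4315-2.4909i, -0.0794-0.5198i, -0.0794+0.5198i, 0.4315+2.4909i, 3.6479+3.3204i]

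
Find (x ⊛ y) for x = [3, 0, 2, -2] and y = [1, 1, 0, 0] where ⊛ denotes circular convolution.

(x ⊛ y)[n] = Σ(m=0 to 3) x[m] · y[(n-m) mod 4]

Computing each output sample:
(x ⊛ y)[0] = 1
(x ⊛ y)[1] = 3
(x ⊛ y)[2] = 2
(x ⊛ y)[3] = 0

x ⊛ y = [1, 3, 2, 0]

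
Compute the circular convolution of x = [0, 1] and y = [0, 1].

(x ⊛ y)[n] = Σ(m=0 to 1) x[m] · y[(n-m) mod 2]

Computing each output sample:
(x ⊛ y)[0] = 1
(x ⊛ y)[1] = 0

x ⊛ y = [1, 0]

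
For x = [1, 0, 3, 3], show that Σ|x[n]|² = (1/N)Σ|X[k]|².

Time domain:
Σ|x[n]|² = |1|² + |0|² + |3|² + |3|² = 19.0000

Frequency domain:
(1/4)Σ|X[k]|² = (1/4)(|7|² + |-2+3i|² + |1|² + |-2-3i|²) = (1/4)·76.0000 = 19.0000

Both sides agree, confirming Parseval's theorem.

Σ|x[n]|² = (1/N)Σ|X[k]|² = 19.0000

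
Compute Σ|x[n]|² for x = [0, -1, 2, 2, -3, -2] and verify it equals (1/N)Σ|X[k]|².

Time domain:
Σ|x[n]|² = |0|² + |-1|² + |2|² + |2|² + |-3|² + |-2|² = 22.0000

Frequency domain:
(1/6)Σ|X[k]|² = (1/6)(|-2|² + |-3.0000-5.1962i|² + |4.0000+3.4641i|² + |0|² + |4.0000-3.4641i|² + |-3.0000+5.1962i|²) = (1/6)·132.0000 = 22.0000

Both sides agree, confirming Parseval's theorem.

Σ|x[n]|² = (1/N)Σ|X[k]|² = 22.0000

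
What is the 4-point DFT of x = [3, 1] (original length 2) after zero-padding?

Original 2-point DFT: [4, 2]
Zero-padded 4-point DFT provides frequency interpolation.

DFT_4([x, 0, ...]) = [4, 3-1i, 2, 3+1i]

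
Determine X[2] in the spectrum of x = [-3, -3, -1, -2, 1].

X[2] = Σ(n=0 to 4) x[n] · ω_5^(2n) where ω_5 = e^(-2πi/5)
= (-3)·ω_5^0 + (-3)·ω_5^2 + (-1)·ω_5^4 + (-2)·ω_5^6 + (1)·ω_5^8

X[2] = -2.3090+3.3022i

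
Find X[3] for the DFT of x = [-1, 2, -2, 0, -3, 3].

X[3] = Σ(n=0 to 5) x[n] · ω_6^(3n) where ω_6 = e^(-2πi/6)
= (-1)·ω_6^0 + (2)·ω_6^3 + (-2)·ω_6^6 + (0)·ω_6^9 + (-3)·ω_6^12 + (3)·ω_6^15

X[3] = -11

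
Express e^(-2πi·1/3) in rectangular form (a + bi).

ω_3^1 = e^(-2πi·1/3)
= cos(-2π·1/3) + i·sin(-2π·1/3)
= cos(-2π/3) + i·sin(-2π/3)

ω_3^1 = cos(-2π/3) + i·sin(-2π/3) = -0.5000-0.8660i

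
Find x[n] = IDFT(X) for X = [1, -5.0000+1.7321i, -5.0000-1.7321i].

x[n] = (1/3) Σ(k=0 to 2) X[k] · e^(2πikn/3)

Computing each x[n]:
x[0] = -3
x[1] = 1
x[2] = 3

x = [-3, 1, 3]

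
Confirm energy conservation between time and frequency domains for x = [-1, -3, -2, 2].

Time domain:
Σ|x[n]|² = |-1|² + |-3|² + |-2|² + |2|² = 18.0000

Frequency domain:
(1/4)Σ|X[k]|² = (1/4)(|-4|² + |1+5i|² + |-2|² + |1-5i|²) = (1/4)·72.0000 = 18.0000

Both sides agree, confirming Parseval's theorem.

Σ|x[n]|² = (1/N)Σ|X[k]|² = 18.0000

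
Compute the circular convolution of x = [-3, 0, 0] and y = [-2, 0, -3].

(x ⊛ y)[n] = Σ(m=0 to 2) x[m] · y[(n-m) mod 3]

Computing each output sample:
(x ⊛ y)[0] = 6
(x ⊛ y)[1] = 0
(x ⊛ y)[2] = 9

x ⊛ y = [6, 0, 9]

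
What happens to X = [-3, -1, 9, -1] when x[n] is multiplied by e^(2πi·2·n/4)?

Modulation property: DFT(ω_4^(-2n)·x[n]) = X[(k-2) mod 4], so circularly shift X by 2 positions.

X[k-2] = [9, -1, -3, -1]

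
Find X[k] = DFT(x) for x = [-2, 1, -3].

X[k] = Σ(n=0 to 2) x[n] · ω_3^(nk)
where ω_3 = e^(-2πi/3)

Computing each X[k]:
X[0] = -4
X[1] = -1.0000-3.4641i
X[2] = -1.0000+3.4641i

X = [-4, -1.0000-3.4641i, -1.0000+3.4641i]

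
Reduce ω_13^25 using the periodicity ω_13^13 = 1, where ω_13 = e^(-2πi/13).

Since ω_13^13 = 1, powers reduce modulo 13.
25 mod 13 = 12
So ω_13^25 = ω_13^12 = e^(-2πi·12/13)

ω_13^25 = ω_13^12 = 0.8855+0.4647i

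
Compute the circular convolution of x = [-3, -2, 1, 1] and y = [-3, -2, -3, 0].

(x ⊛ y)[n] = Σ(m=0 to 3) x[m] · y[(n-m) mod 4]

Computing each output sample:
(x ⊛ y)[0] = 4
(x ⊛ y)[1] = 9
(x ⊛ y)[2] = 10
(x ⊛ y)[3] = 1

x ⊛ y = [4, 9, 10, 1]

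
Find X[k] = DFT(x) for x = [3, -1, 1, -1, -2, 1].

X[k] = Σ(n=0 to 5) x[n] · ω_6^(nk)
where ω_6 = e^(-2πi/6)

Computing each X[k]:
X[0] = 1
X[1] = 4.5000-0.8660i
X[2] = 2.5000+4.3301i
X[3] = 3
X[4] = 2.5000-4.3301i
X[5] = 4.5000+0.8660i

X = [1, 4.5000-0.8660i, 2.5000+4.3301i, 3, 2.5000-4.3301i, 4.5000+0.8660i]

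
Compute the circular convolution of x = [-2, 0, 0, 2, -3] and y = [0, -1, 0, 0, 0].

(x ⊛ y)[n] = Σ(m=0 to 4) x[m] · y[(n-m) mod 5]

Computing each output sample:
(x ⊛ y)[0] = 3
(x ⊛ y)[1] = 2
(x ⊛ y)[2] = 0
(x ⊛ y)[3] = 0
(x ⊛ y)[4] = -2

x ⊛ y = [3, 2, 0, 0, -2]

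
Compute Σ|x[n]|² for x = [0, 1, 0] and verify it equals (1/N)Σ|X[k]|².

Time domain:
Σ|x[n]|² = |0|² + |1|² + |0|² = 1.0000

Frequency domain:
(1/3)Σ|X[k]|² = (1/3)(|1|² + |-0.5000-0.8660i|² + |-0.5000+0.8660i|²) = (1/3)·3.0000 = 1.0000

Both sides agree, confirming Parseval's theorem.

Σ|x[n]|² = (1/N)Σ|X[k]|² = 1.0000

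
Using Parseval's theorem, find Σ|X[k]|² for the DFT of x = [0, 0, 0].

Parseval: Σ|x[n]|² = (1/N)Σ|X[k]|², so Σ|X[k]|² = N·Σ|x[n]|² = 3·0.0000

Σ|X[k]|² = N·Σ|x[n]|² = 3·0.0000 = 0.0000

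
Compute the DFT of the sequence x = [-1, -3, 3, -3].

X[k] = Σ(n=0 to 3) x[n] · ω_4^(nk)
where ω_4 = e^(-2πi/4)

Computing each X[k]:
X[0] = -4
X[1] = -4
X[2] = 8
X[3] = -4

X = [-4, -4, 8, -4]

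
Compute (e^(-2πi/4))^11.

Since ω_4^4 = 1, powers reduce modulo 4.
11 mod 4 = 3
So ω_4^11 = ω_4^3 = e^(-2πi·3/4)

ω_4^11 = ω_4^3 = 1i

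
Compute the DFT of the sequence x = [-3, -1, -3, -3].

X[k] = Σ(n=0 to 3) x[n] · ω_4^(nk)
where ω_4 = e^(-2πi/4)

Computing each X[k]:
X[0] = -10
X[1] = -2i
X[2] = -2
X[3] = 2i

X = [-10, -2i, -2, 2i]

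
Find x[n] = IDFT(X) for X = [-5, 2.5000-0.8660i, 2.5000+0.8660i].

x[n] = (1/3) Σ(k=0 to 2) X[k] · e^(2πikn/3)

Computing each x[n]:
x[0] = 0
x[1] = -2
x[2] = -3

x = [0, -2, -3]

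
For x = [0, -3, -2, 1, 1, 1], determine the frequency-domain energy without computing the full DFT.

Parseval: Σ|x[n]|² = (1/N)Σ|X[k]|², so Σ|X[k]|² = N·Σ|x[n]|² = 6·16.0000

Σ|X[k]|² = N·Σ|x[n]|² = 6·16.0000 = 96.0000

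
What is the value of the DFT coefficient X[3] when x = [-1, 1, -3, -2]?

X[3] = Σ(n=0 to 3) x[n] · ω_4^(3n) where ω_4 = e^(-2πi/4)
= (-1)·ω_4^0 + (1)·ω_4^3 + (-3)·ω_4^6 + (-2)·ω_4^9

X[3] = 2+3i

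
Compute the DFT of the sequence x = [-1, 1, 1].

X[k] = Σ(n=0 to 2) x[n] · ω_3^(nk)
where ω_3 = e^(-2πi/3)

Computing each X[k]:
X[0] = 1
X[1] = -2
X[2] = -2

X = [1, -2, -2]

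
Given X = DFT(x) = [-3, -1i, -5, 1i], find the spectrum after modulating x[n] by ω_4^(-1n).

Modulation property: DFT(ω_4^(-1n)·x[n]) = X[(k-1) mod 4], so circularly shift X by 1 positions.

X[k-1] = [1i, -3, -1i, -5]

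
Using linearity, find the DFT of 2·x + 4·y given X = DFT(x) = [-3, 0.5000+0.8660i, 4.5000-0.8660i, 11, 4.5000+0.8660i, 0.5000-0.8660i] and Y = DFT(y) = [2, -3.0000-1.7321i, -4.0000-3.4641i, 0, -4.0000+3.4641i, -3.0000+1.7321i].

By linearity: DFT(2x + 4y) = 2·DFT(x) + 4·DFT(y)
= 2·[-3, 0.5000+0.8660i, 4.5000-0.8660i, 11, 4.5000+0.8660i, 0.5000-0.8660i] + 4·[2, -3.0000-1.7321i, -4.0000-3.4641i, 0, -4.0000+3.4641i, -3.0000+1.7321i]

Computing element-wise:
Z[0] = 2·(-3) + 4·(2) = 2
Z[1] = 2·(0.5000+0.8660i) + 4·(-3.0000-1.7321i) = -11.0000-5.1964i
Z[2] = 2·(4.5000-0.8660i) + 4·(-4.0000-3.4641i) = -7.0000-15.5884i
Z[3] = 2·(11) + 4·(0) = 22
Z[4] = 2·(4.5000+0.8660i) + 4·(-4.0000+3.4641i) = -7.0000+15.5884i
Z[5] = 2·(0.5000-0.8660i) + 4·(-3.0000+1.7321i) = -11.0000+5.1964i

DFT(2x + 4y) = 2·X + 4·Y = [2, -11.0000-5.1964i, -7.0000-15.5884i, 22, -7.0000+15.5884i, -11.0000+5.1964i]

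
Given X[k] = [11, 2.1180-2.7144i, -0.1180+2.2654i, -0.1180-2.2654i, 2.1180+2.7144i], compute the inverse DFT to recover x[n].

x[n] = (1/5) Σ(k=0 to 4) X[k] · e^(2πikn/5)

Computing each x[n]:
x[0] = 3
x[1] = 3
x[2] = 3
x[3] = 0
x[4] = 2

x = [3, 3, 3, 0, 2]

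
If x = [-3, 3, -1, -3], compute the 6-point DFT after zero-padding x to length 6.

Original 4-point DFT: [-4, -2-6i, -4, -2+6i]
Zero-padded 6-point DFT provides frequency interpolation.

DFT_6([x, 0, ...]) = [-4, 2.0000-1.7321i, -7.0000-3.4641i, -4, -7.0000+3.4641i, 2.0000+1.7321i]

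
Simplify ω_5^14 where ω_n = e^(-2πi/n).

Since ω_5^5 = 1, powers reduce modulo 5.
14 mod 5 = 4
So ω_5^14 = ω_5^4 = e^(-2πi·4/5)

ω_5^14 = ω_5^4 = 0.3090+0.9511i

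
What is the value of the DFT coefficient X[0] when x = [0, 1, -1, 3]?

X[0] = Σ(n=0 to 3) x[n] · ω_4^0 = Σ x[n]
= (0) + (1) + (-1) + (3)

X[0] = 3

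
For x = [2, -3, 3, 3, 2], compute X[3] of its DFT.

X[3] = Σ(n=0 to 4) x[n] · ω_5^(3n) where ω_5 = e^(-2πi/5)
= (2)·ω_5^0 + (-3)·ω_5^3 + (3)·ω_5^6 + (3)·ω_5^9 + (2)·ω_5^12

X[3] = 4.6631-2.9389i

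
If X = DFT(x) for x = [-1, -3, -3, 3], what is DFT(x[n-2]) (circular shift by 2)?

Time shift by 2: X_shifted[k] = ω_4^(2k) · X[k]
Shifted x = [-3, 3, -1, -3]

DFT(x[n-2]) = [-4, -2-6i, -4, -2+6i]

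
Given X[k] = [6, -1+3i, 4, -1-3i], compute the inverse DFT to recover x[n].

x[n] = (1/4) Σ(k=0 to 3) X[k] · e^(2πikn/4)

Computing each x[n]:
x[0] = 2
x[1] = -1
x[2] = 3
x[3] = 2

x = [2, -1, 3, 2]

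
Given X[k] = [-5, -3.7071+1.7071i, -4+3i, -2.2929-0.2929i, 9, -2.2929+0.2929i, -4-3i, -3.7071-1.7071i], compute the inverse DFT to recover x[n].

x[n] = (1/8) Σ(k=0 to 7) X[k] · e^(2πikn/8)

Computing each x[n]:
x[0] = -2
x[1] = -3
x[2] = 1
x[3] = -1
x[4] = 1
x[5] = -2
x[6] = 2
x[7] = -1

x = [-2, -3, 1, -1, 1, -2, 2, -1]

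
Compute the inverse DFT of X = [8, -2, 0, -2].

x[n] = (1/4) Σ(k=0 to 3) X[k] · e^(2πikn/4)

Computing each x[n]:
x[0] = 1
x[1] = 2
x[2] = 3
x[3] = 2

x = [1, 2, 3, 2]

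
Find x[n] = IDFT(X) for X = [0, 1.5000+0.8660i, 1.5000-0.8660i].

x[n] = (1/3) Σ(k=0 to 2) X[k] · e^(2πikn/3)

Computing each x[n]:
x[0] = 1
x[1] = -1
x[2] = 0

x = [1, -1, 0]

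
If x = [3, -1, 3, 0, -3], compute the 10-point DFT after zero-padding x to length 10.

Original 5-point DFT: [2, -0.6631-3.6655i, 7.1631+1.6776i, 7.1631-1.6776i, -0.6631+3.6655i]
Zero-padded 10-point DFT provides frequency interpolation.

DFT_10([x, 0, ...]) = [2, 5.5451-0.5020i, -0.6631-3.6655i, -0.0451+5.5676i, 7.1631+1.6776i, 4, 7.1631-1.6776i, -0.0451-5.5676i, -0.6631+3.6655i, 5.5451+0.5020i]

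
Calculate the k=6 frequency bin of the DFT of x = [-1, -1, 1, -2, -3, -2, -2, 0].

X[6] = Σ(n=0 to 7) x[n] · ω_8^(6n) where ω_8 = e^(-2πi/8)
= (-1)·ω_8^0 + (-1)·ω_8^6 + (1)·ω_8^12 + (-2)·ω_8^18 + (-3)·ω_8^24 + (-2)·ω_8^30 + (-2)·ω_8^36 + (0)·ω_8^42

X[6] = -3-1i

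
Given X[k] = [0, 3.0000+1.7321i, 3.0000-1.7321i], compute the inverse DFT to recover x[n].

x[n] = (1/3) Σ(k=0 to 2) X[k] · e^(2πikn/3)

Computing each x[n]:
x[0] = 2
x[1] = -2
x[2] = 0

x = [2, -2, 0]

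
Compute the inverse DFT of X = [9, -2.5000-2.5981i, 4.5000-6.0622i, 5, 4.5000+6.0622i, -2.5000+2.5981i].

x[n] = (1/6) Σ(k=0 to 5) X[k] · e^(2πikn/6)

Computing each x[n]:
x[0] = 3
x[1] = 2
x[2] = 1
x[3] = 3
x[4] = 3
x[5] = -3

x = [3, 2, 1, 3, 3, -3]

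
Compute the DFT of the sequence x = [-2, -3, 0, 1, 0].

X[k] = Σ(n=0 to 4) x[n] · ω_5^(nk)
where ω_5 = e^(-2πi/5)

Computing each X[k]:
X[0] = -4
X[1] = -3.7361+3.4410i
X[2] = 0.7361+0.8123i
X[3] = 0.7361-0.8123i
X[4] = -3.7361-3.4410i

X = [-4, -3.7361+3.4410i, 0.7361+0.8123i, 0.7361-0.8123i, -3.7361-3.4410i]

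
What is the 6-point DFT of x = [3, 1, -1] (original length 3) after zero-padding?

Original 3-point DFT: [3, 3.0000-1.7321i, 3.0000+1.7321i]
Zero-padded 6-point DFT provides frequency interpolation.

DFT_6([x, 0, ...]) = [3, 4, 3.0000-1.7321i, 1, 3.0000+1.7321i, 4]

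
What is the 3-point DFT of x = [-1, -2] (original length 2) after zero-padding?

Original 2-point DFT: [-3, 1]
Zero-padded 3-point DFT provides frequency interpolation.

DFT_3([x, 0, ...]) = [-3, 1.7321i, -1.7321i]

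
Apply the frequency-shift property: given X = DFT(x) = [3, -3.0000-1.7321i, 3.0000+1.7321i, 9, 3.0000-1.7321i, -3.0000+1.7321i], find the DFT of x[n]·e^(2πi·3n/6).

Modulation property: DFT(ω_6^(-3n)·x[n]) = X[(k-3) mod 6], so circularly shift X by 3 positions.

X[k-3] = [9, 3.0000-1.7321i, -3.0000+1.7321i, 3, -3.0000-1.7321i, 3.0000+1.7321i]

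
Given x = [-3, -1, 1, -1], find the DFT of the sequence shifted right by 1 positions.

Time shift by 1: X_shifted[k] = ω_4^(1k) · X[k]
Shifted x = [-1, -3, -1, 1]

DFT(x[n-1]) = [-4, 4i, 0, -4i]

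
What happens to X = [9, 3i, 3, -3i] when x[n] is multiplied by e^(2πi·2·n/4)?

Modulation property: DFT(ω_4^(-2n)·x[n]) = X[(k-2) mod 4], so circularly shift X by 2 positions.

X[k-2] = [3, -3i, 9, 3i]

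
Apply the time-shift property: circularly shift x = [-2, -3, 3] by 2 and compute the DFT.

Time shift by 2: X_shifted[k] = ω_3^(2k) · X[k]
Shifted x = [-3, 3, -2]

DFT(x[n-2]) = [-2, -3.5000-4.3301i, -3.5000+4.3301i]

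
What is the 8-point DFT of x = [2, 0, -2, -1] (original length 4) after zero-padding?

Original 4-point DFT: [-1, 4-1i, 1, 4+1i]
Zero-padded 8-point DFT provides frequency interpolation.

DFT_8([x, 0, ...]) = [-1, 2.7071+2.7071i, 4-1i, 1.2929-1.2929i, 1, 1.2929+1.2929i, 4+1i, 2.7071-2.7071i]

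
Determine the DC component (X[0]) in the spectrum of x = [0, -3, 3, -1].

X[0] = Σ(n=0 to 3) x[n] · ω_4^0 = Σ x[n]
= (0) + (-3) + (3) + (-1)

X[0] = -1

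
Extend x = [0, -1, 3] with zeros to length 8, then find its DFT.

Original 3-point DFT: [2, -1.0000+3.4641i, -1.0000-3.4641i]
Zero-padded 8-point DFT provides frequency interpolation.

DFT_8([x, 0, ...]) = [2, -0.7071-2.2929i, -3+1i, 0.7071+3.7071i, 4, 0.7071-3.7071i, -3-1i, -0.7071+2.2929i]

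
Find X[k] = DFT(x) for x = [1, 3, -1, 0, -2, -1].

X[k] = Σ(n=0 to 5) x[n] · ω_6^(nk)
where ω_6 = e^(-2πi/6)

Computing each X[k]:
X[0] = 0
X[1] = 3.5000-4.3301i
X[2] = 1.5000-2.5981i
X[3] = -4
X[4] = 1.5000+2.5981i
X[5] = 3.5000+4.3301i

X = [0, 3.5000-4.3301i, 1.5000-2.5981i, -4, 1.5000+2.5981i, 3.5000+4.3301i]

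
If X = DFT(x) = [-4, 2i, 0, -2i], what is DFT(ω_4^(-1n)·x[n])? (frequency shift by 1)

Modulation property: DFT(ω_4^(-1n)·x[n]) = X[(k-1) mod 4], so circularly shift X by 1 positions.

X[k-1] = [-2i, -4, 2i, 0]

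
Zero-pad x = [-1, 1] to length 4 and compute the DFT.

Original 2-point DFT: [0, -2]
Zero-padded 4-point DFT provides frequency interpolation.

DFT_4([x, 0, ...]) = [0, -1-1i, -2, -1+1i]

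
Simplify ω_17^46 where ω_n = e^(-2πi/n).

Since ω_17^17 = 1, powers reduce modulo 17.
46 mod 17 = 12
So ω_17^46 = ω_17^12 = e^(-2πi·12/17)

ω_17^46 = ω_17^12 = -0.2737+0.9618i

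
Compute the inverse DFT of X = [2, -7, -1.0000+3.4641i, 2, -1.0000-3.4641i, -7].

x[n] = (1/6) Σ(k=0 to 5) X[k] · e^(2πikn/6)

Computing each x[n]:
x[0] = -2
x[1] = -2
x[2] = 3
x[3] = 2
x[4] = 1
x[5] = 0

x = [-2, -2, 3, 2, 1, 0]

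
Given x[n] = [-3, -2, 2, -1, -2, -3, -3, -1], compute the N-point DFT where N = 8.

X[k] = Σ(n=0 to 7) x[n] · ω_8^(nk)
where ω_8 = e^(-2πi/8)

Computing each X[k]:
X[0] = -13
X[1] = -0.2929-5.7071i
X[2] = -4+3i
X[3] = -1.7071+4.2929i
X[4] = 1
X[5] = -1.7071-4.2929i
X[6] = -4-3i
X[7] = -0.2929+5.7071i

X = [-13, -0.2929-5.7071i, -4+3i, -1.7071+4.2929i, 1, -1.7071-4.2929i, -4-3i, -0.2929+5.7071i]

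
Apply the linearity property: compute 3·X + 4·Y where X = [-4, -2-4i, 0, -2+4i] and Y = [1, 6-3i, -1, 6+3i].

By linearity: DFT(3x + 4y) = 3·DFT(x) + 4·DFT(y)
= 3·[-4, -2-4i, 0, -2+4i] + 4·[1, 6-3i, -1, 6+3i]

Computing element-wise:
Z[0] = 3·(-4) + 4·(1) = -8
Z[1] = 3·(-2-4i) + 4·(6-3i) = 18-24i
Z[2] = 3·(0) + 4·(-1) = -4
Z[3] = 3·(-2+4i) + 4·(6+3i) = 18+24i

DFT(3x + 4y) = 3·X + 4·Y = [-8, 18-24i, -4, 18+24i]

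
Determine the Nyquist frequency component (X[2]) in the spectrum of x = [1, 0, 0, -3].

X[2] = Σ(n=0 to 3) x[n] · ω_4^(2n) where ω_4 = e^(-2πi/4)
= (1)·ω_4^0 + (0)·ω_4^2 + (0)·ω_4^4 + (-3)·ω_4^6

X[2] = 4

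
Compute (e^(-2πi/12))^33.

Since ω_12^12 = 1, powers reduce modulo 12.
33 mod 12 = 9
So ω_12^33 = ω_12^9 = e^(-2πi·9/12)

ω_12^33 = ω_12^9 = 1i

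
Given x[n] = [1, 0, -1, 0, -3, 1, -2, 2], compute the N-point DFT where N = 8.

X[k] = Σ(n=0 to 7) x[n] · ω_8^(nk)
where ω_8 = e^(-2πi/8)

Computing each X[k]:
X[0] = -2
X[1] = 4.7071+1.1213i
X[2] = 1+1i
X[3] = 3.2929+3.1213i
X[4] = -8
X[5] = 3.2929-3.1213i
X[6] = 1-1i
X[7] = 4.7071-1.1213i

X = [-2, 4.7071+1.1213i, 1+1i, 3.2929+3.1213i, -8, 3.2929-3.1213i, 1-1i, 4.7071-1.1213i]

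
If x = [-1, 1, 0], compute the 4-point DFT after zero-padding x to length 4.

Original 3-point DFT: [0, -1.5000-0.8660i, -1.5000+0.8660i]
Zero-padded 4-point DFT provides frequency interpolation.

DFT_4([x, 0, ...]) = [0, -1-1i, -2, -1+1i]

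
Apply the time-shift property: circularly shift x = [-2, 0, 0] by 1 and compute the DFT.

Time shift by 1: X_shifted[k] = ω_3^(1k) · X[k]
Shifted x = [0, -2, 0]

DFT(x[n-1]) = [-2, 1.0000+1.7321i, 1.0000-1.7321i]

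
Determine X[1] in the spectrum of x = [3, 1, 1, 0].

X[1] = Σ(n=0 to 3) x[n] · ω_4^(1n) where ω_4 = e^(-2πi/4)
= (3)·ω_4^0 + (1)·ω_4^1 + (1)·ω_4^2 + (0)·ω_4^3

X[1] = 2-1i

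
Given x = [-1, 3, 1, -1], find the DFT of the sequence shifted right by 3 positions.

Time shift by 3: X_shifted[k] = ω_4^(3k) · X[k]
Shifted x = [3, 1, -1, -1]

DFT(x[n-3]) = [2, 4-2i, 2, 4+2i]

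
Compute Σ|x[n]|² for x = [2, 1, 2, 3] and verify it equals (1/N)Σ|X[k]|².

Time domain:
Σ|x[n]|² = |2|² + |1|² + |2|² + |3|² = 18.0000

Frequency domain:
(1/4)Σ|X[k]|² = (1/4)(|8|² + |2i|² + |0|² + |-2i|²) = (1/4)·72.0000 = 18.0000

Both sides agree, confirming Parseval's theorem.

Σ|x[n]|² = (1/N)Σ|X[k]|² = 18.0000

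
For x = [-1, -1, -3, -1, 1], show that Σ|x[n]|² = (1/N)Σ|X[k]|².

Time domain:
Σ|x[n]|² = |-1|² + |-1|² + |-3|² + |-1|² + |1|² = 13.0000

Frequency domain:
(1/5)Σ|X[k]|² = (1/5)(|-5|² + |2.2361+3.0777i|² + |-2.2361-0.7265i|² + |-2.2361+0.7265i|² + |2.2361-3.0777i|²) = (1/5)·65.0000 = 13.0000

Both sides agree, confirming Parseval's theorem.

Σ|x[n]|² = (1/N)Σ|X[k]|² = 13.0000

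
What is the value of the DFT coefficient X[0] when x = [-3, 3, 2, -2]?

X[0] = Σ(n=0 to 3) x[n] · ω_4^0 = Σ x[n]
= (-3) + (3) + (2) + (-2)

X[0] = 0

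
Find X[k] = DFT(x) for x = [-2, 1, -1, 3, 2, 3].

X[k] = Σ(n=0 to 5) x[n] · ω_6^(nk)
where ω_6 = e^(-2πi/6)

Computing each X[k]:
X[0] = 6
X[1] = -3.5000+4.3301i
X[2] = -1.5000-0.8660i
X[3] = -8
X[4] = -1.5000+0.8660i
X[5] = -3.5000-4.3301i

X = [6, -3.5000+4.3301i, -1.5000-0.8660i, -8, -1.5000+0.8660i, -3.5000-4.3301i]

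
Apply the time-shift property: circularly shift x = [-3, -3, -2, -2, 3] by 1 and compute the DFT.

Time shift by 1: X_shifted[k] = ω_5^(1k) · X[k]
Shifted x = [3, -3, -3, -2, -2]

DFT(x[n-1]) = [-7, 5.5000+1.5388i, 5.5000-0.3633i, 5.5000+0.3633i, 5.5000-1.5388i]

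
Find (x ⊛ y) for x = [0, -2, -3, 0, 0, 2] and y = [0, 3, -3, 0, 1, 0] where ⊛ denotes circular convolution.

(x ⊛ y)[n] = Σ(m=0 to 5) x[m] · y[(n-m) mod 6]

Computing each output sample:
(x ⊛ y)[0] = 3
(x ⊛ y)[1] = -6
(x ⊛ y)[2] = -6
(x ⊛ y)[3] = -1
(x ⊛ y)[4] = 9
(x ⊛ y)[5] = -2

x ⊛ y = [3, -6, -6, -1, 9, -2]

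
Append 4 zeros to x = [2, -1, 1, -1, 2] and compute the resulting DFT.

Original 5-point DFT: [3, 2.3090+1.6776i, 1.1910+3.6655i, 1.1910-3.6655i, 2.3090-1.6776i]
Zero-padded 9-point DFT provides frequency interpolation.

DFT_9([x, 0, ...]) = [3, 0.0282-0.1600i, 2.9187+1.0623i, 0, 4.5530+3.8204i, 4.5530-3.8204i, 0, 2.9187-1.0623i, 0.0282+0.1600i]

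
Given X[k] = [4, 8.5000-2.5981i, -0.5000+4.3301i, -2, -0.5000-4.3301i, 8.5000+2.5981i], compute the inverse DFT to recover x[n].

x[n] = (1/6) Σ(k=0 to 5) X[k] · e^(2πikn/6)

Computing each x[n]:
x[0] = 3
x[1] = 2
x[2] = 1
x[3] = -2
x[4] = -3
x[5] = 3

x = [3, 2, 1, -2, -3, 3]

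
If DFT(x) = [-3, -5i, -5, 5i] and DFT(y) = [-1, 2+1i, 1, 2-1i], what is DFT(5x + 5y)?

By linearity: DFT(5x + 5y) = 5·DFT(x) + 5·DFT(y)
= 5·[-3, -5i, -5, 5i] + 5·[-1, 2+1i, 1, 2-1i]

Computing element-wise:
Z[0] = 5·(-3) + 5·(-1) = -20
Z[1] = 5·(-5i) + 5·(2+1i) = 10-20i
Z[2] = 5·(-5) + 5·(1) = -20
Z[3] = 5·(5i) + 5·(2-1i) = 10+20i

DFT(5x + 5y) = 5·X + 5·Y = [-20, 10-20i, -20, 10+20i]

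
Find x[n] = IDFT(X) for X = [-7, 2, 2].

x[n] = (1/3) Σ(k=0 to 2) X[k] · e^(2πikn/3)

Computing each x[n]:
x[0] = -1
x[1] = -3
x[2] = -3

x = [-1, -3, -3]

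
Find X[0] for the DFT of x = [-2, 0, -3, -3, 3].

X[0] = Σ(n=0 to 4) x[n] · ω_5^0 = Σ x[n]
= (-2) + (0) + (-3) + (-3) + (3)

X[0] = -5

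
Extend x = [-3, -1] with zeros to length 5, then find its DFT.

Original 2-point DFT: [-4, -2]
Zero-padded 5-point DFT provides frequency interpolation.

DFT_5([x, 0, ...]) = [-4, -3.3090+0.9511i, -2.1910+0.5878i, -2.1910-0.5878i, -3.3090-0.9511i]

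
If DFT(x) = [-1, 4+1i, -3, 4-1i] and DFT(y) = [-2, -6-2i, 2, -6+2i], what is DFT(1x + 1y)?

By linearity: DFT(1x + 1y) = 1·DFT(x) + 1·DFT(y)
= 1·[-1, 4+1i, -3, 4-1i] + 1·[-2, -6-2i, 2, -6+2i]

Computing element-wise:
Z[0] = 1·(-1) + 1·(-2) = -3
Z[1] = 1·(4+1i) + 1·(-6-2i) = -2-1i
Z[2] = 1·(-3) + 1·(2) = -1
Z[3] = 1·(4-1i) + 1·(-6+2i) = -2+1i

DFT(1x + 1y) = 1·X + 1·Y = [-3, -2-1i, -1, -2+1i]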